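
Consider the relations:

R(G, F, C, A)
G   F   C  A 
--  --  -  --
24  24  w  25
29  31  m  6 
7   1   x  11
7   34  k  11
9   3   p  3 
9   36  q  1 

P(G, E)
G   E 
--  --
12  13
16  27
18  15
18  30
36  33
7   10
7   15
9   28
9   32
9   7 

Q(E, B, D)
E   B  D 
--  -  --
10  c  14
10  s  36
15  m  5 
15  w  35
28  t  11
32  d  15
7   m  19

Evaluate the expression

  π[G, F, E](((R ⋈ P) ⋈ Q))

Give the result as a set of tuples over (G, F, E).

Joining R and P on G yields {(7, 1, x, 11, 10), (7, 1, x, 11, 15), (7, 34, k, 11, 10), (7, 34, k, 11, 15), (9, 3, p, 3, 28), (9, 3, p, 3, 32), (9, 3, p, 3, 7), (9, 36, q, 1, 28), (9, 36, q, 1, 32), (9, 36, q, 1, 7)}.
Joining (R ⋈ P) and Q on E yields {(7, 1, x, 11, 10, c, 14), (7, 1, x, 11, 10, s, 36), (7, 1, x, 11, 15, m, 5), (7, 1, x, 11, 15, w, 35), (7, 34, k, 11, 10, c, 14), (7, 34, k, 11, 10, s, 36), (7, 34, k, 11, 15, m, 5), (7, 34, k, 11, 15, w, 35), (9, 3, p, 3, 28, t, 11), (9, 3, p, 3, 32, d, 15), (9, 3, p, 3, 7, m, 19), (9, 36, q, 1, 28, t, 11), (9, 36, q, 1, 32, d, 15), (9, 36, q, 1, 7, m, 19)}.
π[G, F, E]: project onto (G, F, E) (4 duplicate(s) eliminated) → {(7, 1, 10), (7, 1, 15), (7, 34, 10), (7, 34, 15), (9, 3, 28), (9, 3, 32), (9, 3, 7), (9, 36, 28), (9, 36, 32), (9, 36, 7)}

{(7, 1, 10), (7, 1, 15), (7, 34, 10), (7, 34, 15), (9, 3, 28), (9, 3, 32), (9, 3, 7), (9, 36, 28), (9, 36, 32), (9, 36, 7)}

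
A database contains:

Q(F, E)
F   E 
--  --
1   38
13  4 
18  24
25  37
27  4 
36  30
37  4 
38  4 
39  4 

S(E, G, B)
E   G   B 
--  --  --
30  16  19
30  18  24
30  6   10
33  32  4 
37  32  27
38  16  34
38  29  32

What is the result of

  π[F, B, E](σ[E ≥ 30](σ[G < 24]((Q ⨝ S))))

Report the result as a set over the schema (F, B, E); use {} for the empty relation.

{(1, 34, 38), (36, 10, 30), (36, 19, 30), (36, 24, 30)}

Q ⋈ S (natural join on E): {(1, 38, 16, 34), (1, 38, 29, 32), (25, 37, 32, 27), (36, 30, 16, 19), (36, 30, 18, 24), (36, 30, 6, 10)}
σ[G < 24]: keep tuples satisfying G < 24 → {(1, 38, 16, 34), (36, 30, 16, 19), (36, 30, 18, 24), (36, 30, 6, 10)}
σ[E ≥ 30]: keep tuples satisfying E ≥ 30 → {(1, 38, 16, 34), (36, 30, 16, 19), (36, 30, 18, 24), (36, 30, 6, 10)}
π[F, B, E]: project onto (F, B, E) → {(1, 34, 38), (36, 10, 30), (36, 19, 30), (36, 24, 30)}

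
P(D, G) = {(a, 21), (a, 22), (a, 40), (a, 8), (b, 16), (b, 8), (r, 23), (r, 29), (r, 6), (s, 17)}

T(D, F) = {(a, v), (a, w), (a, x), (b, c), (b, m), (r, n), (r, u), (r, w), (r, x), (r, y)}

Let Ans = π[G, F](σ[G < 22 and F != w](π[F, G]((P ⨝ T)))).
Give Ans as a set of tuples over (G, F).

{(16, c), (16, m), (21, v), (21, x), (6, n), (6, u), (6, x), (6, y), (8, c), (8, m), (8, v), (8, x)}

P ⋈ T (natural join on D): {(a, 21, v), (a, 21, w), (a, 21, x), (a, 22, v), (a, 22, w), (a, 22, x), (a, 40, v), (a, 40, w), (a, 40, x), (a, 8, v), (a, 8, w), (a, 8, x), (b, 16, c), (b, 16, m), (b, 8, c), (b, 8, m), (r, 23, n), (r, 23, u), (r, 23, w), (r, 23, x), (r, 23, y), (r, 29, n), (r, 29, u), (r, 29, w), (r, 29, x), (r, 29, y), (r, 6, n), (r, 6, u), (r, 6, w), (r, 6, x), (r, 6, y)}
π_{F, G} gives {(c, 16), (c, 8), (m, 16), (m, 8), (n, 23), (n, 29), (n, 6), (u, 23), (u, 29), (u, 6), (v, 21), (v, 22), (v, 40), (v, 8), (w, 21), (w, 22), (w, 23), (w, 29), (w, 40), (w, 6), (w, 8), (x, 21), (x, 22), (x, 23), (x, 29), (x, 40), (x, 6), (x, 8), (y, 23), (y, 29), (y, 6)}.
σ[G < 22 and F != w]: keep tuples satisfying G < 22 and F != w → {(c, 16), (c, 8), (m, 16), (m, 8), (n, 6), (u, 6), (v, 21), (v, 8), (x, 21), (x, 6), (x, 8), (y, 6)}
π_{G, F} gives {(16, c), (16, m), (21, v), (21, x), (6, n), (6, u), (6, x), (6, y), (8, c), (8, m), (8, v), (8, x)}.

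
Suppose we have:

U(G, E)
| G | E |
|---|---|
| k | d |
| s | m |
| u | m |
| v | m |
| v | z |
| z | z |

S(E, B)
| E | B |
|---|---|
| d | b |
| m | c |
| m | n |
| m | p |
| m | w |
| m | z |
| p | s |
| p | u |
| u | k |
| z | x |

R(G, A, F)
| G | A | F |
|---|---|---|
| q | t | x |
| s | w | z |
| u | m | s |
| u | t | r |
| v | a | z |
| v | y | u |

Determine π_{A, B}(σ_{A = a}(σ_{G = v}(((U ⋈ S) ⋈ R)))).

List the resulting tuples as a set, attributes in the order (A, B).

Natural join on E: {(k, d, b), (s, m, c), (s, m, n), (s, m, p), (s, m, w), (s, m, z), (u, m, c), (u, m, n), (u, m, p), (u, m, w), (u, m, z), (v, m, c), (v, m, n), (v, m, p), (v, m, w), (v, m, z), (v, z, x), (z, z, x)}
Natural join on G: {(s, m, c, w, z), (s, m, n, w, z), (s, m, p, w, z), (s, m, w, w, z), (s, m, z, w, z), (u, m, c, m, s), (u, m, c, t, r), (u, m, n, m, s), (u, m, n, t, r), (u, m, p, m, s), (u, m, p, t, r), (u, m, w, m, s), (u, m, w, t, r), (u, m, z, m, s), (u, m, z, t, r), (v, m, c, a, z), (v, m, c, y, u), (v, m, n, a, z), (v, m, n, y, u), (v, m, p, a, z), (v, m, p, y, u), (v, m, w, a, z), (v, m, w, y, u), (v, m, z, a, z), (v, m, z, y, u), (v, z, x, a, z), (v, z, x, y, u)}
Apply σ_{G = v}; surviving tuples: {(v, m, c, a, z), (v, m, c, y, u), (v, m, n, a, z), (v, m, n, y, u), (v, m, p, a, z), (v, m, p, y, u), (v, m, w, a, z), (v, m, w, y, u), (v, m, z, a, z), (v, m, z, y, u), (v, z, x, a, z), (v, z, x, y, u)}
Apply σ_{A = a}; surviving tuples: {(v, m, c, a, z), (v, m, n, a, z), (v, m, p, a, z), (v, m, w, a, z), (v, m, z, a, z), (v, z, x, a, z)}
π[A, B]: project onto (A, B) → {(a, c), (a, n), (a, p), (a, w), (a, x), (a, z)}

{(a, c), (a, n), (a, p), (a, w), (a, x), (a, z)}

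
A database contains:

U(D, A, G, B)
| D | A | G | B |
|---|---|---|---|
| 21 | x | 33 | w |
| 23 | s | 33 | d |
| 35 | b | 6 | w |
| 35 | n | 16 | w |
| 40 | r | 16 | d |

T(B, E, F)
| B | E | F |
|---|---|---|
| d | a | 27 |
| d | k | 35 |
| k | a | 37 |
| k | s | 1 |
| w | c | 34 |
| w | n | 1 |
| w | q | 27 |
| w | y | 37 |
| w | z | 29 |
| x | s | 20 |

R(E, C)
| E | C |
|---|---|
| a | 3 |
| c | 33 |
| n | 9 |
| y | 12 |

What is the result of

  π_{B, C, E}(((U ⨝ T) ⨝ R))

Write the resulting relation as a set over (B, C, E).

{(d, 3, a), (w, 12, y), (w, 33, c), (w, 9, n)}

Natural join on B: {(21, x, 33, w, c, 34), (21, x, 33, w, n, 1), (21, x, 33, w, q, 27), (21, x, 33, w, y, 37), (21, x, 33, w, z, 29), (23, s, 33, d, a, 27), (23, s, 33, d, k, 35), (35, b, 6, w, c, 34), (35, b, 6, w, n, 1), (35, b, 6, w, q, 27), (35, b, 6, w, y, 37), (35, b, 6, w, z, 29), (35, n, 16, w, c, 34), (35, n, 16, w, n, 1), (35, n, 16, w, q, 27), (35, n, 16, w, y, 37), (35, n, 16, w, z, 29), (40, r, 16, d, a, 27), (40, r, 16, d, k, 35)}
Natural join on E: {(21, x, 33, w, c, 34, 33), (21, x, 33, w, n, 1, 9), (21, x, 33, w, y, 37, 12), (23, s, 33, d, a, 27, 3), (35, b, 6, w, c, 34, 33), (35, b, 6, w, n, 1, 9), (35, b, 6, w, y, 37, 12), (35, n, 16, w, c, 34, 33), (35, n, 16, w, n, 1, 9), (35, n, 16, w, y, 37, 12), (40, r, 16, d, a, 27, 3)}
π_{B, C, E} gives {(d, 3, a), (w, 12, y), (w, 33, c), (w, 9, n)} (7 duplicate(s) eliminated).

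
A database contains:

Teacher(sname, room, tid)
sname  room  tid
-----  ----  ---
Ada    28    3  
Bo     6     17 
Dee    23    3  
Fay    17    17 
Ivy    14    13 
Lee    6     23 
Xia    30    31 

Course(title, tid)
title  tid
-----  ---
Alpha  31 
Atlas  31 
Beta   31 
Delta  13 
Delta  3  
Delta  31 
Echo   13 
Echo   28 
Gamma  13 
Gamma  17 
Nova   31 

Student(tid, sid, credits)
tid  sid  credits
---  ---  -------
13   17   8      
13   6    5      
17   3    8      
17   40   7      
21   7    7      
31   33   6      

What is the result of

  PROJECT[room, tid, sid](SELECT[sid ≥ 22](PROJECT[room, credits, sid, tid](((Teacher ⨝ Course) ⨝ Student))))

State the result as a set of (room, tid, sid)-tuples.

{(17, 17, 40), (30, 31, 33), (6, 17, 40)}

Joining Teacher and Course on tid yields {(Ada, 28, 3, Delta), (Bo, 6, 17, Gamma), (Dee, 23, 3, Delta), (Fay, 17, 17, Gamma), (Ivy, 14, 13, Delta), (Ivy, 14, 13, Echo), (Ivy, 14, 13, Gamma), (Xia, 30, 31, Alpha), (Xia, 30, 31, Atlas), (Xia, 30, 31, Beta), (Xia, 30, 31, Delta), (Xia, 30, 31, Nova)}.
Joining (Teacher ⨝ Course) and Student on tid yields {(Bo, 6, 17, Gamma, 3, 8), (Bo, 6, 17, Gamma, 40, 7), (Fay, 17, 17, Gamma, 3, 8), (Fay, 17, 17, Gamma, 40, 7), (Ivy, 14, 13, Delta, 17, 8), (Ivy, 14, 13, Delta, 6, 5), (Ivy, 14, 13, Echo, 17, 8), (Ivy, 14, 13, Echo, 6, 5), (Ivy, 14, 13, Gamma, 17, 8), (Ivy, 14, 13, Gamma, 6, 5), (Xia, 30, 31, Alpha, 33, 6), (Xia, 30, 31, Atlas, 33, 6), (Xia, 30, 31, Beta, 33, 6), (Xia, 30, 31, Delta, 33, 6), (Xia, 30, 31, Nova, 33, 6)}.
π_{room, credits, sid, tid} gives {(14, 5, 6, 13), (14, 8, 17, 13), (17, 7, 40, 17), (17, 8, 3, 17), (30, 6, 33, 31), (6, 7, 40, 17), (6, 8, 3, 17)} (8 duplicate(s) eliminated).
Apply σ_{sid ≥ 22}; surviving tuples: {(17, 7, 40, 17), (30, 6, 33, 31), (6, 7, 40, 17)}
π_{room, tid, sid} gives {(17, 17, 40), (30, 31, 33), (6, 17, 40)}.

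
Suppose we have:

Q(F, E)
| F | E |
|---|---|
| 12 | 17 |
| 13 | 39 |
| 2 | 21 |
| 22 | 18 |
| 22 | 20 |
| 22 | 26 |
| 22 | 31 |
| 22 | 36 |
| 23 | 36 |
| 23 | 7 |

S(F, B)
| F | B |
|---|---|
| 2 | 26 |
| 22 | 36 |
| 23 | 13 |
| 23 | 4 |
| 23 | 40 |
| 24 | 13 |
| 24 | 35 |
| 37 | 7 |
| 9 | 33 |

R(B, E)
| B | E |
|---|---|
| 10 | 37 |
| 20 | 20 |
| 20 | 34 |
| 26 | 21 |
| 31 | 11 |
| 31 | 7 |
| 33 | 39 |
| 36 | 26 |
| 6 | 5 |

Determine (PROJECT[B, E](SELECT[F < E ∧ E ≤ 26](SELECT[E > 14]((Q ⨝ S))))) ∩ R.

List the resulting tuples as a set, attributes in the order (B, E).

Joining Q and S on F yields {(2, 21, 26), (22, 18, 36), (22, 20, 36), (22, 26, 36), (22, 31, 36), (22, 36, 36), (23, 36, 13), (23, 36, 4), (23, 36, 40), (23, 7, 13), (23, 7, 4), (23, 7, 40)}.
Filtering on E > 14 leaves {(2, 21, 26), (22, 18, 36), (22, 20, 36), (22, 26, 36), (22, 31, 36), (22, 36, 36), (23, 36, 13), (23, 36, 4), (23, 36, 40)}.
Filtering on F < E ∧ E ≤ 26 leaves {(2, 21, 26), (22, 26, 36)}.
π_{B, E} gives {(26, 21), (36, 26)}.
Taking the intersection: {(26, 21), (36, 26)}

{(26, 21), (36, 26)}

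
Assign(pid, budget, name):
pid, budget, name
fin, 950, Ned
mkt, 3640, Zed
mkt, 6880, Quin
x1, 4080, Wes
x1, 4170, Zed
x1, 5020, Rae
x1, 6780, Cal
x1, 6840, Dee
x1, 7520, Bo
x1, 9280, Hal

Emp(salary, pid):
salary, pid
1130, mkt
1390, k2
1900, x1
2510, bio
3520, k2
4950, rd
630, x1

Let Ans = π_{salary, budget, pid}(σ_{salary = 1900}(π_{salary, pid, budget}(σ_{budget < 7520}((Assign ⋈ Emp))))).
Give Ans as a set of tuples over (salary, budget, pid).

Assign ⋈ Emp (natural join on pid): {(mkt, 3640, Zed, 1130), (mkt, 6880, Quin, 1130), (x1, 4080, Wes, 1900), (x1, 4080, Wes, 630), (x1, 4170, Zed, 1900), (x1, 4170, Zed, 630), (x1, 5020, Rae, 1900), (x1, 5020, Rae, 630), (x1, 6780, Cal, 1900), (x1, 6780, Cal, 630), (x1, 6840, Dee, 1900), (x1, 6840, Dee, 630), (x1, 7520, Bo, 1900), (x1, 7520, Bo, 630), (x1, 9280, Hal, 1900), (x1, 9280, Hal, 630)}
Filtering on budget < 7520 leaves {(mkt, 3640, Zed, 1130), (mkt, 6880, Quin, 1130), (x1, 4080, Wes, 1900), (x1, 4080, Wes, 630), (x1, 4170, Zed, 1900), (x1, 4170, Zed, 630), (x1, 5020, Rae, 1900), (x1, 5020, Rae, 630), (x1, 6780, Cal, 1900), (x1, 6780, Cal, 630), (x1, 6840, Dee, 1900), (x1, 6840, Dee, 630)}.
π_{salary, pid, budget} gives {(1130, mkt, 3640), (1130, mkt, 6880), (1900, x1, 4080), (1900, x1, 4170), (1900, x1, 5020), (1900, x1, 6780), (1900, x1, 6840), (630, x1, 4080), (630, x1, 4170), (630, x1, 5020), (630, x1, 6780), (630, x1, 6840)}.
Filtering on salary = 1900 leaves {(1900, x1, 4080), (1900, x1, 4170), (1900, x1, 5020), (1900, x1, 6780), (1900, x1, 6840)}.
π_{salary, budget, pid} gives {(1900, 4080, x1), (1900, 4170, x1), (1900, 5020, x1), (1900, 6780, x1), (1900, 6840, x1)}.

{(1900, 4080, x1), (1900, 4170, x1), (1900, 5020, x1), (1900, 6780, x1), (1900, 6840, x1)}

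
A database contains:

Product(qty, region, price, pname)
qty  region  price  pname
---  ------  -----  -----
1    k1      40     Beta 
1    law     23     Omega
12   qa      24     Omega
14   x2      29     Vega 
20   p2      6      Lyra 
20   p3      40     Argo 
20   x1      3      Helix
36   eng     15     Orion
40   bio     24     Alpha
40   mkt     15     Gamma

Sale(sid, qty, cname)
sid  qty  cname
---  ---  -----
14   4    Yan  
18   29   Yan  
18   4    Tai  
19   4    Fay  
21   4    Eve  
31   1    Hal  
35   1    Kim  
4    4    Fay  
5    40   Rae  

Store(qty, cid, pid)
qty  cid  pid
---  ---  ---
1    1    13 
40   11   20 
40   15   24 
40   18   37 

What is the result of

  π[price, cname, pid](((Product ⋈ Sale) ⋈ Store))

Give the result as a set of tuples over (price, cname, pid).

Natural join on qty: {(1, k1, 40, Beta, 31, Hal), (1, k1, 40, Beta, 35, Kim), (1, law, 23, Omega, 31, Hal), (1, law, 23, Omega, 35, Kim), (40, bio, 24, Alpha, 5, Rae), (40, mkt, 15, Gamma, 5, Rae)}
Natural join on qty: {(1, k1, 40, Beta, 31, Hal, 1, 13), (1, k1, 40, Beta, 35, Kim, 1, 13), (1, law, 23, Omega, 31, Hal, 1, 13), (1, law, 23, Omega, 35, Kim, 1, 13), (40, bio, 24, Alpha, 5, Rae, 11, 20), (40, bio, 24, Alpha, 5, Rae, 15, 24), (40, bio, 24, Alpha, 5, Rae, 18, 37), (40, mkt, 15, Gamma, 5, Rae, 11, 20), (40, mkt, 15, Gamma, 5, Rae, 15, 24), (40, mkt, 15, Gamma, 5, Rae, 18, 37)}
Projecting to price, cname, pid: {(15, Rae, 20), (15, Rae, 24), (15, Rae, 37), (23, Hal, 13), (23, Kim, 13), (24, Rae, 20), (24, Rae, 24), (24, Rae, 37), (40, Hal, 13), (40, Kim, 13)}

{(15, Rae, 20), (15, Rae, 24), (15, Rae, 37), (23, Hal, 13), (23, Kim, 13), (24, Rae, 20), (24, Rae, 24), (24, Rae, 37), (40, Hal, 13), (40, Kim, 13)}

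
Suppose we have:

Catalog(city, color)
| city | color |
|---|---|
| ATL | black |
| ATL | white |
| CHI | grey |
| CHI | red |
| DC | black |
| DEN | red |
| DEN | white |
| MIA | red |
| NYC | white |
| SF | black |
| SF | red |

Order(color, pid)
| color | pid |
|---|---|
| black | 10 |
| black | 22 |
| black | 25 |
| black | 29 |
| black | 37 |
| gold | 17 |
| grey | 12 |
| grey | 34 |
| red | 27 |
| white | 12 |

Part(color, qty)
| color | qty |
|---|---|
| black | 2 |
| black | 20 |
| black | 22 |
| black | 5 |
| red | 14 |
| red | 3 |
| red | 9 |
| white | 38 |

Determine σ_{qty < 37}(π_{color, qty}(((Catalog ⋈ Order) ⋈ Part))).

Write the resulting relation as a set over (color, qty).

Joining Catalog and Order on color yields {(ATL, black, 10), (ATL, black, 22), (ATL, black, 25), (ATL, black, 29), (ATL, black, 37), (ATL, white, 12), (CHI, grey, 12), (CHI, grey, 34), (CHI, red, 27), (DC, black, 10), (DC, black, 22), (DC, black, 25), (DC, black, 29), (DC, black, 37), (DEN, red, 27), (DEN, white, 12), (MIA, red, 27), (NYC, white, 12), (SF, black, 10), (SF, black, 22), (SF, black, 25), (SF, black, 29), (SF, black, 37), (SF, red, 27)}.
Joining (Catalog ⋈ Order) and Part on color yields {(ATL, black, 10, 2), (ATL, black, 10, 20), (ATL, black, 10, 22), (ATL, black, 10, 5), (ATL, black, 22, 2), (ATL, black, 22, 20), (ATL, black, 22, 22), (ATL, black, 22, 5), (ATL, black, 25, 2), (ATL, black, 25, 20), (ATL, black, 25, 22), (ATL, black, 25, 5), (ATL, black, 29, 2), (ATL, black, 29, 20), (ATL, black, 29, 22), (ATL, black, 29, 5), (ATL, black, 37, 2), (ATL, black, 37, 20), (ATL, black, 37, 22), (ATL, black, 37, 5), (ATL, white, 12, 38), (CHI, red, 27, 14), (CHI, red, 27, 3), (CHI, red, 27, 9), (DC, black, 10, 2), (DC, black, 10, 20), (DC, black, 10, 22), (DC, black, 10, 5), (DC, black, 22, 2), (DC, black, 22, 20), (DC, black, 22, 22), (DC, black, 22, 5), (DC, black, 25, 2), (DC, black, 25, 20), (DC, black, 25, 22), (DC, black, 25, 5), (DC, black, 29, 2), (DC, black, 29, 20), (DC, black, 29, 22), (DC, black, 29, 5), (DC, black, 37, 2), (DC, black, 37, 20), (DC, black, 37, 22), (DC, black, 37, 5), (DEN, red, 27, 14), (DEN, red, 27, 3), (DEN, red, 27, 9), (DEN, white, 12, 38), (MIA, red, 27, 14), (MIA, red, 27, 3), (MIA, red, 27, 9), (NYC, white, 12, 38), (SF, black, 10, 2), (SF, black, 10, 20), (SF, black, 10, 22), (SF, black, 10, 5), (SF, black, 22, 2), (SF, black, 22, 20), (SF, black, 22, 22), (SF, black, 22, 5), (SF, black, 25, 2), (SF, black, 25, 20), (SF, black, 25, 22), (SF, black, 25, 5), (SF, black, 29, 2), (SF, black, 29, 20), (SF, black, 29, 22), (SF, black, 29, 5), (SF, black, 37, 2), (SF, black, 37, 20), (SF, black, 37, 22), (SF, black, 37, 5), (SF, red, 27, 14), (SF, red, 27, 3), (SF, red, 27, 9)}.
π[color, qty]: project onto (color, qty) (67 duplicate(s) eliminated) → {(black, 2), (black, 20), (black, 22), (black, 5), (red, 14), (red, 3), (red, 9), (white, 38)}
Filtering on qty < 37 leaves {(black, 2), (black, 20), (black, 22), (black, 5), (red, 14), (red, 3), (red, 9)}.

{(black, 2), (black, 20), (black, 22), (black, 5), (red, 14), (red, 3), (red, 9)}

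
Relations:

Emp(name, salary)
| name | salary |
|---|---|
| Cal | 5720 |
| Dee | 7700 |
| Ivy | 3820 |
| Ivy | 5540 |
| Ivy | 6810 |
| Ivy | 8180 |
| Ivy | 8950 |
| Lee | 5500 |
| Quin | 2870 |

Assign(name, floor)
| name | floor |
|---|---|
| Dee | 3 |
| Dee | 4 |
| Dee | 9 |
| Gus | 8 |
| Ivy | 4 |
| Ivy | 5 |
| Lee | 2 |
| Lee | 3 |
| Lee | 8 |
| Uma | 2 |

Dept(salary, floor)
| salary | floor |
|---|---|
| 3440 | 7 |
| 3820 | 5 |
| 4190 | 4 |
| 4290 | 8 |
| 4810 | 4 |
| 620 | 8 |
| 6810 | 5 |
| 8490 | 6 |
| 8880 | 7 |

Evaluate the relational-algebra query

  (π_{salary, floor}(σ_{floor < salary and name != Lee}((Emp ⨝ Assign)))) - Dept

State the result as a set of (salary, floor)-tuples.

{(3820, 4), (5540, 4), (5540, 5), (6810, 4), (7700, 3), (7700, 4), (7700, 9), (8180, 4), (8180, 5), (8950, 4), (8950, 5)}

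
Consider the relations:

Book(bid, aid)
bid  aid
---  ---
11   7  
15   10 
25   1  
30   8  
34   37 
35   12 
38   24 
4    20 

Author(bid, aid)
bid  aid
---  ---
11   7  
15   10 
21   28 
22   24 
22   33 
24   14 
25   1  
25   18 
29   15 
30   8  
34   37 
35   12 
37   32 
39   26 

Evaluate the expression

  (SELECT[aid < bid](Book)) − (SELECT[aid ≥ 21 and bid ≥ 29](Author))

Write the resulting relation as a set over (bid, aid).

σ[aid < bid]: keep tuples satisfying aid < bid → {(11, 7), (15, 10), (25, 1), (30, 8), (35, 12), (38, 24)}
σ[aid ≥ 21 and bid ≥ 29]: keep tuples satisfying aid ≥ 21 and bid ≥ 29 → {(34, 37), (37, 32), (39, 26)}
Taking the difference: {(11, 7), (15, 10), (25, 1), (30, 8), (35, 12), (38, 24)}

{(11, 7), (15, 10), (25, 1), (30, 8), (35, 12), (38, 24)}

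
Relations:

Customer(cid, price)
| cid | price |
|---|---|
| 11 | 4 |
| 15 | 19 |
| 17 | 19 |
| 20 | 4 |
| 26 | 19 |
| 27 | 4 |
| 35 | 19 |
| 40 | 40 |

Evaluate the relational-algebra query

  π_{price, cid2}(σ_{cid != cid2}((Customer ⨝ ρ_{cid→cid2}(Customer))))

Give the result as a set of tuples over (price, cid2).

ρ[cid→cid2]: schema becomes (cid2, price); tuples unchanged.
Joining Customer and ρ_{cid→cid2}(Customer) on price yields {(11, 4, 11), (11, 4, 20), (11, 4, 27), (15, 19, 15), (15, 19, 17), (15, 19, 26), (15, 19, 35), (17, 19, 15), (17, 19, 17), (17, 19, 26), (17, 19, 35), (20, 4, 11), (20, 4, 20), (20, 4, 27), (26, 19, 15), (26, 19, 17), (26, 19, 26), (26, 19, 35), (27, 4, 11), (27, 4, 20), (27, 4, 27), (35, 19, 15), (35, 19, 17), (35, 19, 26), (35, 19, 35), (40, 40, 40)}.
Selection cid != cid2: {(11, 4, 20), (11, 4, 27), (15, 19, 17), (15, 19, 26), (15, 19, 35), (17, 19, 15), (17, 19, 26), (17, 19, 35), (20, 4, 11), (20, 4, 27), (26, 19, 15), (26, 19, 17), (26, 19, 35), (27, 4, 11), (27, 4, 20), (35, 19, 15), (35, 19, 17), (35, 19, 26)}
π_{price, cid2} gives {(19, 15), (19, 17), (19, 26), (19, 35), (4, 11), (4, 20), (4, 27)} (11 duplicate(s) eliminated).

{(19, 15), (19, 17), (19, 26), (19, 35), (4, 11), (4, 20), (4, 27)}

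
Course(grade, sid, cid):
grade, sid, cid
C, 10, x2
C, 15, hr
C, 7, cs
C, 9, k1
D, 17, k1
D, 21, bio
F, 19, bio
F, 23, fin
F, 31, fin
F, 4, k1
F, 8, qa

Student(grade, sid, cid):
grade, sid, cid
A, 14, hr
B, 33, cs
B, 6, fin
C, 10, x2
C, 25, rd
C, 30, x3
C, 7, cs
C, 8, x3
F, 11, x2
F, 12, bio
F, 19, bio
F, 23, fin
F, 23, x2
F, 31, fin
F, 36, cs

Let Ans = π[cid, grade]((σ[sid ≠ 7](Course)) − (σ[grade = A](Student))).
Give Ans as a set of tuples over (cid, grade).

Apply σ_{sid ≠ 7}; surviving tuples: {(C, 10, x2), (C, 15, hr), (C, 9, k1), (D, 17, k1), (D, 21, bio), (F, 19, bio), (F, 23, fin), (F, 31, fin), (F, 4, k1), (F, 8, qa)}
Apply σ_{grade = A}; surviving tuples: {(A, 14, hr)}
Set difference of the two operands is {(C, 10, x2), (C, 15, hr), (C, 9, k1), (D, 17, k1), (D, 21, bio), (F, 19, bio), (F, 23, fin), (F, 31, fin), (F, 4, k1), (F, 8, qa)}.
π[cid, grade]: project onto (cid, grade) (1 duplicate(s) eliminated) → {(bio, D), (bio, F), (fin, F), (hr, C), (k1, C), (k1, D), (k1, F), (qa, F), (x2, C)}

{(bio, D), (bio, F), (fin, F), (hr, C), (k1, C), (k1, D), (k1, F), (qa, F), (x2, C)}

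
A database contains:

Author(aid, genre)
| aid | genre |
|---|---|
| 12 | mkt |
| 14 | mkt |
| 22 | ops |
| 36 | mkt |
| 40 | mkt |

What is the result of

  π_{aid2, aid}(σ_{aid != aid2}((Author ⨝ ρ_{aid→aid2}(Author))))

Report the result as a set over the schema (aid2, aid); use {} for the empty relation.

{(12, 14), (12, 36), (12, 40), (14, 12), (14, 36), (14, 40), (36, 12), (36, 14), (36, 40), (40, 12), (40, 14), (40, 36)}

ρ[aid→aid2]: schema becomes (aid2, genre); tuples unchanged.
Author ⋈ ρ_{aid→aid2}(Author) (natural join on genre): {(12, mkt, 12), (12, mkt, 14), (12, mkt, 36), (12, mkt, 40), (14, mkt, 12), (14, mkt, 14), (14, mkt, 36), (14, mkt, 40), (22, ops, 22), (36, mkt, 12), (36, mkt, 14), (36, mkt, 36), (36, mkt, 40), (40, mkt, 12), (40, mkt, 14), (40, mkt, 36), (40, mkt, 40)}
Filtering on aid != aid2 leaves {(12, mkt, 14), (12, mkt, 36), (12, mkt, 40), (14, mkt, 12), (14, mkt, 36), (14, mkt, 40), (36, mkt, 12), (36, mkt, 14), (36, mkt, 40), (40, mkt, 12), (40, mkt, 14), (40, mkt, 36)}.
π[aid2, aid]: project onto (aid2, aid) → {(12, 14), (12, 36), (12, 40), (14, 12), (14, 36), (14, 40), (36, 12), (36, 14), (36, 40), (40, 12), (40, 14), (40, 36)}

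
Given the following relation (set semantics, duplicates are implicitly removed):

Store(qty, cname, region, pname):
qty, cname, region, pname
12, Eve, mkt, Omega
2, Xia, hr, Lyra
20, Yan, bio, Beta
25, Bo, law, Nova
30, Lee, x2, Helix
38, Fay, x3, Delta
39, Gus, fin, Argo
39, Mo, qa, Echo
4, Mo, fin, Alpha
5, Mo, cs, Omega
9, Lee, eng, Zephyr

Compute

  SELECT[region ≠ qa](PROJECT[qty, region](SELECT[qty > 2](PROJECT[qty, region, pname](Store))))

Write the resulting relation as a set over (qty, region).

Keep only column(s) qty, region, pname: {(12, mkt, Omega), (2, hr, Lyra), (20, bio, Beta), (25, law, Nova), (30, x2, Helix), (38, x3, Delta), (39, fin, Argo), (39, qa, Echo), (4, fin, Alpha), (5, cs, Omega), (9, eng, Zephyr)}
σ[qty > 2]: keep tuples satisfying qty > 2 → {(12, mkt, Omega), (20, bio, Beta), (25, law, Nova), (30, x2, Helix), (38, x3, Delta), (39, fin, Argo), (39, qa, Echo), (4, fin, Alpha), (5, cs, Omega), (9, eng, Zephyr)}
Keep only column(s) qty, region: {(12, mkt), (20, bio), (25, law), (30, x2), (38, x3), (39, fin), (39, qa), (4, fin), (5, cs), (9, eng)}
σ[region ≠ qa]: keep tuples satisfying region ≠ qa → {(12, mkt), (20, bio), (25, law), (30, x2), (38, x3), (39, fin), (4, fin), (5, cs), (9, eng)}

{(12, mkt), (20, bio), (25, law), (30, x2), (38, x3), (39, fin), (4, fin), (5, cs), (9, eng)}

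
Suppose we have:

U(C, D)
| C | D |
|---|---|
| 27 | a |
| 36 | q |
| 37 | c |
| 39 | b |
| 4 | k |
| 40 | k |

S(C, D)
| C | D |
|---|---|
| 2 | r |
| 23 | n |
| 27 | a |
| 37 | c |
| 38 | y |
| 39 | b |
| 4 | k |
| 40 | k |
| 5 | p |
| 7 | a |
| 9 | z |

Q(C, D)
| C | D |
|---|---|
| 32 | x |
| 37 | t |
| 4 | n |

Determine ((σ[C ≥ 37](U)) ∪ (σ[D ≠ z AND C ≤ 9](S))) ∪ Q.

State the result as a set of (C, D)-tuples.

{(2, r), (32, x), (37, c), (37, t), (39, b), (4, k), (4, n), (40, k), (5, p), (7, a)}

Apply σ_{C ≥ 37}; surviving tuples: {(37, c), (39, b), (40, k)}
Apply σ_{D ≠ z AND C ≤ 9}; surviving tuples: {(2, r), (4, k), (5, p), (7, a)}
Union: {(37, c), (39, b), (40, k)} with {(2, r), (4, k), (5, p), (7, a)} → {(2, r), (37, c), (39, b), (4, k), (40, k), (5, p), (7, a)}
Union: {(2, r), (37, c), (39, b), (4, k), (40, k), (5, p), (7, a)} with {(32, x), (37, t), (4, n)} → {(2, r), (32, x), (37, c), (37, t), (39, b), (4, k), (4, n), (40, k), (5, p), (7, a)}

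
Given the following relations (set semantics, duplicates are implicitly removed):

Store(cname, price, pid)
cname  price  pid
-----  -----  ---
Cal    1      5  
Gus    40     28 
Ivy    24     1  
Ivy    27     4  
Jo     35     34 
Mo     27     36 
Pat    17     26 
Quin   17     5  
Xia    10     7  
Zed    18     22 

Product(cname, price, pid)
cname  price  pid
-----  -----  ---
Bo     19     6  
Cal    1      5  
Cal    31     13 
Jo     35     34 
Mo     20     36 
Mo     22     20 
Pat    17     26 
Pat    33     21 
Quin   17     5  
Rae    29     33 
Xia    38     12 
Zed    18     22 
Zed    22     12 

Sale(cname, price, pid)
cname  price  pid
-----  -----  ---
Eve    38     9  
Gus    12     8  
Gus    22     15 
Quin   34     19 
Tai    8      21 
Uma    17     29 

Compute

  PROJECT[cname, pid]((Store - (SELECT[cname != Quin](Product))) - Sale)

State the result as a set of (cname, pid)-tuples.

Apply σ_{cname != Quin}; surviving tuples: {(Bo, 19, 6), (Cal, 1, 5), (Cal, 31, 13), (Jo, 35, 34), (Mo, 20, 36), (Mo, 22, 20), (Pat, 17, 26), (Pat, 33, 21), (Rae, 29, 33), (Xia, 38, 12), (Zed, 18, 22), (Zed, 22, 12)}
Set difference of the two operands is {(Gus, 40, 28), (Ivy, 24, 1), (Ivy, 27, 4), (Mo, 27, 36), (Quin, 17, 5), (Xia, 10, 7)}.
Set difference of the two operands is {(Gus, 40, 28), (Ivy, 24, 1), (Ivy, 27, 4), (Mo, 27, 36), (Quin, 17, 5), (Xia, 10, 7)}.
π[cname, pid]: project onto (cname, pid) → {(Gus, 28), (Ivy, 1), (Ivy, 4), (Mo, 36), (Quin, 5), (Xia, 7)}

{(Gus, 28), (Ivy, 1), (Ivy, 4), (Mo, 36), (Quin, 5), (Xia, 7)}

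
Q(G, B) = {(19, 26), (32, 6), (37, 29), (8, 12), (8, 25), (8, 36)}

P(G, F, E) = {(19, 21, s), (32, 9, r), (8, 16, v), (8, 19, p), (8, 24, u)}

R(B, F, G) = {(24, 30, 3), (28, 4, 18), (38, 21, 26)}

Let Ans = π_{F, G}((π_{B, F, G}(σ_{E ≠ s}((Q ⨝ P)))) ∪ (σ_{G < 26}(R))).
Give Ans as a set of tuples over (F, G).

Joining Q and P on G yields {(19, 26, 21, s), (32, 6, 9, r), (8, 12, 16, v), (8, 12, 19, p), (8, 12, 24, u), (8, 25, 16, v), (8, 25, 19, p), (8, 25, 24, u), (8, 36, 16, v), (8, 36, 19, p), (8, 36, 24, u)}.
σ[E ≠ s]: keep tuples satisfying E ≠ s → {(32, 6, 9, r), (8, 12, 16, v), (8, 12, 19, p), (8, 12, 24, u), (8, 25, 16, v), (8, 25, 19, p), (8, 25, 24, u), (8, 36, 16, v), (8, 36, 19, p), (8, 36, 24, u)}
Keep only column(s) B, F, G: {(12, 16, 8), (12, 19, 8), (12, 24, 8), (25, 16, 8), (25, 19, 8), (25, 24, 8), (36, 16, 8), (36, 19, 8), (36, 24, 8), (6, 9, 32)}
σ[G < 26]: keep tuples satisfying G < 26 → {(24, 30, 3), (28, 4, 18)}
Taking the union: {(12, 16, 8), (12, 19, 8), (12, 24, 8), (24, 30, 3), (25, 16, 8), (25, 19, 8), (25, 24, 8), (28, 4, 18), (36, 16, 8), (36, 19, 8), (36, 24, 8), (6, 9, 32)}
Keep only column(s) F, G (6 duplicate(s) eliminated): {(16, 8), (19, 8), (24, 8), (30, 3), (4, 18), (9, 32)}

{(16, 8), (19, 8), (24, 8), (30, 3), (4, 18), (9, 32)}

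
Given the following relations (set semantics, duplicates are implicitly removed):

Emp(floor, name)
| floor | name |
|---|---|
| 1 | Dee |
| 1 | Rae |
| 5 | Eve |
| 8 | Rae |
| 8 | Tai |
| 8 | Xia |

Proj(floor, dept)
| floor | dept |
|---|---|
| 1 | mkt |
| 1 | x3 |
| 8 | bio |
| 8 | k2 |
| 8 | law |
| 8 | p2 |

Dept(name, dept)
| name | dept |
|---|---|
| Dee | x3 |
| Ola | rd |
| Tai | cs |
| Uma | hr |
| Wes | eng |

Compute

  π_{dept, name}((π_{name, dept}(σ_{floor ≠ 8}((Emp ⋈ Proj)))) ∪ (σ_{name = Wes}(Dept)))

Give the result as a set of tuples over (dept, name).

{(eng, Wes), (mkt, Dee), (mkt, Rae), (x3, Dee), (x3, Rae)}

Natural join on floor: {(1, Dee, mkt), (1, Dee, x3), (1, Rae, mkt), (1, Rae, x3), (8, Rae, bio), (8, Rae, k2), (8, Rae, law), (8, Rae, p2), (8, Tai, bio), (8, Tai, k2), (8, Tai, law), (8, Tai, p2), (8, Xia, bio), (8, Xia, k2), (8, Xia, law), (8, Xia, p2)}
Selection floor ≠ 8: {(1, Dee, mkt), (1, Dee, x3), (1, Rae, mkt), (1, Rae, x3)}
π[name, dept]: project onto (name, dept) → {(Dee, mkt), (Dee, x3), (Rae, mkt), (Rae, x3)}
Selection name = Wes: {(Wes, eng)}
Taking the union: {(Dee, mkt), (Dee, x3), (Rae, mkt), (Rae, x3), (Wes, eng)}
π[dept, name]: project onto (dept, name) → {(eng, Wes), (mkt, Dee), (mkt, Rae), (x3, Dee), (x3, Rae)}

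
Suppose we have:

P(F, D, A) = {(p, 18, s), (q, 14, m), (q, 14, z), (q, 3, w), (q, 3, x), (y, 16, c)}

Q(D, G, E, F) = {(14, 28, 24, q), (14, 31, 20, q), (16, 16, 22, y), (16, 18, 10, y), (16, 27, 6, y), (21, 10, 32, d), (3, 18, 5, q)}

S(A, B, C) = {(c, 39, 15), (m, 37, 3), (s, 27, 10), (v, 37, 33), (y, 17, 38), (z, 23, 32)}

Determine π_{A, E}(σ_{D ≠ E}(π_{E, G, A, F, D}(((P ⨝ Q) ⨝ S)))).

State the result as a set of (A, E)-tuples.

{(c, 10), (c, 22), (c, 6), (m, 20), (m, 24), (z, 20), (z, 24)}

Joining P and Q on F, D yields {(q, 14, m, 28, 24), (q, 14, m, 31, 20), (q, 14, z, 28, 24), (q, 14, z, 31, 20), (q, 3, w, 18, 5), (q, 3, x, 18, 5), (y, 16, c, 16, 22), (y, 16, c, 18, 10), (y, 16, c, 27, 6)}.
Joining (P ⨝ Q) and S on A yields {(q, 14, m, 28, 24, 37, 3), (q, 14, m, 31, 20, 37, 3), (q, 14, z, 28, 24, 23, 32), (q, 14, z, 31, 20, 23, 32), (y, 16, c, 16, 22, 39, 15), (y, 16, c, 18, 10, 39, 15), (y, 16, c, 27, 6, 39, 15)}.
Projecting to E, G, A, F, D: {(10, 18, c, y, 16), (20, 31, m, q, 14), (20, 31, z, q, 14), (22, 16, c, y, 16), (24, 28, m, q, 14), (24, 28, z, q, 14), (6, 27, c, y, 16)}
Apply σ_{D ≠ E}; surviving tuples: {(10, 18, c, y, 16), (20, 31, m, q, 14), (20, 31, z, q, 14), (22, 16, c, y, 16), (24, 28, m, q, 14), (24, 28, z, q, 14), (6, 27, c, y, 16)}
Projecting to A, E: {(c, 10), (c, 22), (c, 6), (m, 20), (m, 24), (z, 20), (z, 24)}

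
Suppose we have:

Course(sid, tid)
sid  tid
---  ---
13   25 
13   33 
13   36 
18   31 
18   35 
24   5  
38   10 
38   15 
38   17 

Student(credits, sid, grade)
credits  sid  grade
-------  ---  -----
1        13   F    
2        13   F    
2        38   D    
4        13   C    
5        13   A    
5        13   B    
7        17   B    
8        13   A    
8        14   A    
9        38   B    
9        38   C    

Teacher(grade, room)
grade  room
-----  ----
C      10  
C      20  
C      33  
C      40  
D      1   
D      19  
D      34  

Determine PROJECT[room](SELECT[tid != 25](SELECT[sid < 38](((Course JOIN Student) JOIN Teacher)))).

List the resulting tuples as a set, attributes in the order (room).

Natural join on sid: {(13, 25, 1, F), (13, 25, 2, F), (13, 25, 4, C), (13, 25, 5, A), (13, 25, 5, B), (13, 25, 8, A), (13, 33, 1, F), (13, 33, 2, F), (13, 33, 4, C), (13, 33, 5, A), (13, 33, 5, B), (13, 33, 8, A), (13, 36, 1, F), (13, 36, 2, F), (13, 36, 4, C), (13, 36, 5, A), (13, 36, 5, B), (13, 36, 8, A), (38, 10, 2, D), (38, 10, 9, B), (38, 10, 9, C), (38, 15, 2, D), (38, 15, 9, B), (38, 15, 9, C), (38, 17, 2, D), (38, 17, 9, B), (38, 17, 9, C)}
Natural join on grade: {(13, 25, 4, C, 10), (13, 25, 4, C, 20), (13, 25, 4, C, 33), (13, 25, 4, C, 40), (13, 33, 4, C, 10), (13, 33, 4, C, 20), (13, 33, 4, C, 33), (13, 33, 4, C, 40), (13, 36, 4, C, 10), (13, 36, 4, C, 20), (13, 36, 4, C, 33), (13, 36, 4, C, 40), (38, 10, 2, D, 1), (38, 10, 2, D, 19), (38, 10, 2, D, 34), (38, 10, 9, C, 10), (38, 10, 9, C, 20), (38, 10, 9, C, 33), (38, 10, 9, C, 40), (38, 15, 2, D, 1), (38, 15, 2, D, 19), (38, 15, 2, D, 34), (38, 15, 9, C, 10), (38, 15, 9, C, 20), (38, 15, 9, C, 33), (38, 15, 9, C, 40), (38, 17, 2, D, 1), (38, 17, 2, D, 19), (38, 17, 2, D, 34), (38, 17, 9, C, 10), (38, 17, 9, C, 20), (38, 17, 9, C, 33), (38, 17, 9, C, 40)}
Selection sid < 38: {(13, 25, 4, C, 10), (13, 25, 4, C, 20), (13, 25, 4, C, 33), (13, 25, 4, C, 40), (13, 33, 4, C, 10), (13, 33, 4, C, 20), (13, 33, 4, C, 33), (13, 33, 4, C, 40), (13, 36, 4, C, 10), (13, 36, 4, C, 20), (13, 36, 4, C, 33), (13, 36, 4, C, 40)}
Selection tid != 25: {(13, 33, 4, C, 10), (13, 33, 4, C, 20), (13, 33, 4, C, 33), (13, 33, 4, C, 40), (13, 36, 4, C, 10), (13, 36, 4, C, 20), (13, 36, 4, C, 33), (13, 36, 4, C, 40)}
π_{room} gives {10, 20, 33, 40} (4 duplicate(s) eliminated).

{10, 20, 33, 40}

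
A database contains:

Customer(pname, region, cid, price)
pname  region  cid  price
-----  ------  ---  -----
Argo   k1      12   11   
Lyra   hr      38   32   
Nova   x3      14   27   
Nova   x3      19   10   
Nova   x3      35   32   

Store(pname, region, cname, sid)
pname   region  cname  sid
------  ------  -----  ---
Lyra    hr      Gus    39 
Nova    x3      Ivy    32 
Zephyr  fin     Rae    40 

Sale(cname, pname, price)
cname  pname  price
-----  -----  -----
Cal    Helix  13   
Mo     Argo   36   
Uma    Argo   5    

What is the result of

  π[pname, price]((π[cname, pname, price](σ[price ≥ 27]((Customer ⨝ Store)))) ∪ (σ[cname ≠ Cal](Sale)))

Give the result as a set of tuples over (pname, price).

Customer ⋈ Store (natural join on pname, region): {(Lyra, hr, 38, 32, Gus, 39), (Nova, x3, 14, 27, Ivy, 32), (Nova, x3, 19, 10, Ivy, 32), (Nova, x3, 35, 32, Ivy, 32)}
σ[price ≥ 27]: keep tuples satisfying price ≥ 27 → {(Lyra, hr, 38, 32, Gus, 39), (Nova, x3, 14, 27, Ivy, 32), (Nova, x3, 35, 32, Ivy, 32)}
π_{cname, pname, price} gives {(Gus, Lyra, 32), (Ivy, Nova, 27), (Ivy, Nova, 32)}.
σ[cname ≠ Cal]: keep tuples satisfying cname ≠ Cal → {(Mo, Argo, 36), (Uma, Argo, 5)}
Set union of the two operands is {(Gus, Lyra, 32), (Ivy, Nova, 27), (Ivy, Nova, 32), (Mo, Argo, 36), (Uma, Argo, 5)}.
π_{pname, price} gives {(Argo, 36), (Argo, 5), (Lyra, 32), (Nova, 27), (Nova, 32)}.

{(Argo, 36), (Argo, 5), (Lyra, 32), (Nova, 27), (Nova, 32)}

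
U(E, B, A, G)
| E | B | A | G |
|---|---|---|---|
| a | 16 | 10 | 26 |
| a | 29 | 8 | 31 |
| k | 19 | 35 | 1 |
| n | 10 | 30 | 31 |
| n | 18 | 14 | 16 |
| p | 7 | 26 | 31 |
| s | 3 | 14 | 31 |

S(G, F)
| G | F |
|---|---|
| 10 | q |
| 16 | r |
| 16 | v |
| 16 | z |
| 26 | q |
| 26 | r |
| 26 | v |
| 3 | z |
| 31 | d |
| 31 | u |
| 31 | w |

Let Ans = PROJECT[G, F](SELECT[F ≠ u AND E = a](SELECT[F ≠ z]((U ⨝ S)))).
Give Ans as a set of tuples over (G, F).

{(26, q), (26, r), (26, v), (31, d), (31, w)}

Natural join on G: {(a, 16, 10, 26, q), (a, 16, 10, 26, r), (a, 16, 10, 26, v), (a, 29, 8, 31, d), (a, 29, 8, 31, u), (a, 29, 8, 31, w), (n, 10, 30, 31, d), (n, 10, 30, 31, u), (n, 10, 30, 31, w), (n, 18, 14, 16, r), (n, 18, 14, 16, v), (n, 18, 14, 16, z), (p, 7, 26, 31, d), (p, 7, 26, 31, u), (p, 7, 26, 31, w), (s, 3, 14, 31, d), (s, 3, 14, 31, u), (s, 3, 14, 31, w)}
Apply σ_{F ≠ z}; surviving tuples: {(a, 16, 10, 26, q), (a, 16, 10, 26, r), (a, 16, 10, 26, v), (a, 29, 8, 31, d), (a, 29, 8, 31, u), (a, 29, 8, 31, w), (n, 10, 30, 31, d), (n, 10, 30, 31, u), (n, 10, 30, 31, w), (n, 18, 14, 16, r), (n, 18, 14, 16, v), (p, 7, 26, 31, d), (p, 7, 26, 31, u), (p, 7, 26, 31, w), (s, 3, 14, 31, d), (s, 3, 14, 31, u), (s, 3, 14, 31, w)}
Apply σ_{F ≠ u AND E = a}; surviving tuples: {(a, 16, 10, 26, q), (a, 16, 10, 26, r), (a, 16, 10, 26, v), (a, 29, 8, 31, d), (a, 29, 8, 31, w)}
π_{G, F} gives {(26, q), (26, r), (26, v), (31, d), (31, w)}.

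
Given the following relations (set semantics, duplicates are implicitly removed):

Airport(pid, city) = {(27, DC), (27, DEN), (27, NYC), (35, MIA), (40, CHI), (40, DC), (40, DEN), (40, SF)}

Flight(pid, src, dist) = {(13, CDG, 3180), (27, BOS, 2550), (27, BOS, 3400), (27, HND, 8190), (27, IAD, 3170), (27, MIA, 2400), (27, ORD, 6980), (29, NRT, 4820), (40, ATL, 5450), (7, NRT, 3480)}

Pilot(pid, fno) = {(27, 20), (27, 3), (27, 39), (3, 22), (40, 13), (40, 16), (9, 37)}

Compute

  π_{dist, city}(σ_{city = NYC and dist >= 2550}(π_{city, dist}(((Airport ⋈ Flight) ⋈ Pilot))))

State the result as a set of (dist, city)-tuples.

{(2550, NYC), (3170, NYC), (3400, NYC), (6980, NYC), (8190, NYC)}

Natural join on pid: {(27, DC, BOS, 2550), (27, DC, BOS, 3400), (27, DC, HND, 8190), (27, DC, IAD, 3170), (27, DC, MIA, 2400), (27, DC, ORD, 6980), (27, DEN, BOS, 2550), (27, DEN, BOS, 3400), (27, DEN, HND, 8190), (27, DEN, IAD, 3170), (27, DEN, MIA, 2400), (27, DEN, ORD, 6980), (27, NYC, BOS, 2550), (27, NYC, BOS, 3400), (27, NYC, HND, 8190), (27, NYC, IAD, 3170), (27, NYC, MIA, 2400), (27, NYC, ORD, 6980), (40, CHI, ATL, 5450), (40, DC, ATL, 5450), (40, DEN, ATL, 5450), (40, SF, ATL, 5450)}
Natural join on pid: {(27, DC, BOS, 2550, 20), (27, DC, BOS, 2550, 3), (27, DC, BOS, 2550, 39), (27, DC, BOS, 3400, 20), (27, DC, BOS, 3400, 3), (27, DC, BOS, 3400, 39), (27, DC, HND, 8190, 20), (27, DC, HND, 8190, 3), (27, DC, HND, 8190, 39), (27, DC, IAD, 3170, 20), (27, DC, IAD, 3170, 3), (27, DC, IAD, 3170, 39), (27, DC, MIA, 2400, 20), (27, DC, MIA, 2400, 3), (27, DC, MIA, 2400, 39), (27, DC, ORD, 6980, 20), (27, DC, ORD, 6980, 3), (27, DC, ORD, 6980, 39), (27, DEN, BOS, 2550, 20), (27, DEN, BOS, 2550, 3), (27, DEN, BOS, 2550, 39), (27, DEN, BOS, 3400, 20), (27, DEN, BOS, 3400, 3), (27, DEN, BOS, 3400, 39), (27, DEN, HND, 8190, 20), (27, DEN, HND, 8190, 3), (27, DEN, HND, 8190, 39), (27, DEN, IAD, 3170, 20), (27, DEN, IAD, 3170, 3), (27, DEN, IAD, 3170, 39), (27, DEN, MIA, 2400, 20), (27, DEN, MIA, 2400, 3), (27, DEN, MIA, 2400, 39), (27, DEN, ORD, 6980, 20), (27, DEN, ORD, 6980, 3), (27, DEN, ORD, 6980, 39), (27, NYC, BOS, 2550, 20), (27, NYC, BOS, 2550, 3), (27, NYC, BOS, 2550, 39), (27, NYC, BOS, 3400, 20), (27, NYC, BOS, 3400, 3), (27, NYC, BOS, 3400, 39), (27, NYC, HND, 8190, 20), (27, NYC, HND, 8190, 3), (27, NYC, HND, 8190, 39), (27, NYC, IAD, 3170, 20), (27, NYC, IAD, 3170, 3), (27, NYC, IAD, 3170, 39), (27, NYC, MIA, 2400, 20), (27, NYC, MIA, 2400, 3), (27, NYC, MIA, 2400, 39), (27, NYC, ORD, 6980, 20), (27, NYC, ORD, 6980, 3), (27, NYC, ORD, 6980, 39), (40, CHI, ATL, 5450, 13), (40, CHI, ATL, 5450, 16), (40, DC, ATL, 5450, 13), (40, DC, ATL, 5450, 16), (40, DEN, ATL, 5450, 13), (40, DEN, ATL, 5450, 16), (40, SF, ATL, 5450, 13), (40, SF, ATL, 5450, 16)}
Projecting to city, dist (40 duplicate(s) eliminated): {(CHI, 5450), (DC, 2400), (DC, 2550), (DC, 3170), (DC, 3400), (DC, 5450), (DC, 6980), (DC, 8190), (DEN, 2400), (DEN, 2550), (DEN, 3170), (DEN, 3400), (DEN, 5450), (DEN, 6980), (DEN, 8190), (NYC, 2400), (NYC, 2550), (NYC, 3170), (NYC, 3400), (NYC, 6980), (NYC, 8190), (SF, 5450)}
Selection city = NYC and dist >= 2550: {(NYC, 2550), (NYC, 3170), (NYC, 3400), (NYC, 6980), (NYC, 8190)}
Projecting to dist, city: {(2550, NYC), (3170, NYC), (3400, NYC), (6980, NYC), (8190, NYC)}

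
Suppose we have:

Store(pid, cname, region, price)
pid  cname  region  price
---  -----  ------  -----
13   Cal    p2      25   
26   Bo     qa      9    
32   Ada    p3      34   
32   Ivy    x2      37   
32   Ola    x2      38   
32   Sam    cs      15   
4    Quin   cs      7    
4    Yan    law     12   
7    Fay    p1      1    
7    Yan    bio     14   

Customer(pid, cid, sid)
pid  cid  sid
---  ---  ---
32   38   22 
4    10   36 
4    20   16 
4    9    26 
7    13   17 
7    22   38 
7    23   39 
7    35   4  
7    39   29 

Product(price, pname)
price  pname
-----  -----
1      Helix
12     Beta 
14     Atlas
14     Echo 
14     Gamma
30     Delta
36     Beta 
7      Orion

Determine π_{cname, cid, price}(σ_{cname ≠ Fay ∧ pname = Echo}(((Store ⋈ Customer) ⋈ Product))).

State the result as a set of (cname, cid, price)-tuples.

{(Yan, 13, 14), (Yan, 22, 14), (Yan, 23, 14), (Yan, 35, 14), (Yan, 39, 14)}

Store ⋈ Customer (natural join on pid): {(32, Ada, p3, 34, 38, 22), (32, Ivy, x2, 37, 38, 22), (32, Ola, x2, 38, 38, 22), (32, Sam, cs, 15, 38, 22), (4, Quin, cs, 7, 10, 36), (4, Quin, cs, 7, 20, 16), (4, Quin, cs, 7, 9, 26), (4, Yan, law, 12, 10, 36), (4, Yan, law, 12, 20, 16), (4, Yan, law, 12, 9, 26), (7, Fay, p1, 1, 13, 17), (7, Fay, p1, 1, 22, 38), (7, Fay, p1, 1, 23, 39), (7, Fay, p1, 1, 35, 4), (7, Fay, p1, 1, 39, 29), (7, Yan, bio, 14, 13, 17), (7, Yan, bio, 14, 22, 38), (7, Yan, bio, 14, 23, 39), (7, Yan, bio, 14, 35, 4), (7, Yan, bio, 14, 39, 29)}
(Store ⋈ Customer) ⋈ Product (natural join on price): {(4, Quin, cs, 7, 10, 36, Orion), (4, Quin, cs, 7, 20, 16, Orion), (4, Quin, cs, 7, 9, 26, Orion), (4, Yan, law, 12, 10, 36, Beta), (4, Yan, law, 12, 20, 16, Beta), (4, Yan, law, 12, 9, 26, Beta), (7, Fay, p1, 1, 13, 17, Helix), (7, Fay, p1, 1, 22, 38, Helix), (7, Fay, p1, 1, 23, 39, Helix), (7, Fay, p1, 1, 35, 4, Helix), (7, Fay, p1, 1, 39, 29, Helix), (7, Yan, bio, 14, 13, 17, Atlas), (7, Yan, bio, 14, 13, 17, Echo), (7, Yan, bio, 14, 13, 17, Gamma), (7, Yan, bio, 14, 22, 38, Atlas), (7, Yan, bio, 14, 22, 38, Echo), (7, Yan, bio, 14, 22, 38, Gamma), (7, Yan, bio, 14, 23, 39, Atlas), (7, Yan, bio, 14, 23, 39, Echo), (7, Yan, bio, 14, 23, 39, Gamma), (7, Yan, bio, 14, 35, 4, Atlas), (7, Yan, bio, 14, 35, 4, Echo), (7, Yan, bio, 14, 35, 4, Gamma), (7, Yan, bio, 14, 39, 29, Atlas), (7, Yan, bio, 14, 39, 29, Echo), (7, Yan, bio, 14, 39, 29, Gamma)}
Apply σ_{cname ≠ Fay ∧ pname = Echo}; surviving tuples: {(7, Yan, bio, 14, 13, 17, Echo), (7, Yan, bio, 14, 22, 38, Echo), (7, Yan, bio, 14, 23, 39, Echo), (7, Yan, bio, 14, 35, 4, Echo), (7, Yan, bio, 14, 39, 29, Echo)}
π_{cname, cid, price} gives {(Yan, 13, 14), (Yan, 22, 14), (Yan, 23, 14), (Yan, 35, 14), (Yan, 39, 14)}.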